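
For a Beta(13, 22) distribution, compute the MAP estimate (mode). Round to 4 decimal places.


MAP = mode = (a-1)/(a+b-2)
= (13-1)/(13+22-2)
= 12/33 = 0.3636

0.3636


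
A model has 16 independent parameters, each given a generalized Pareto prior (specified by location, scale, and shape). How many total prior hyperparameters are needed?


Each generalized Pareto prior needs 3 hyperparameters (location, scale, and shape).
Total = 3 * 16 = 48

48


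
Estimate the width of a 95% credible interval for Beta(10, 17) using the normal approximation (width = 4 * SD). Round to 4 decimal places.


For Beta(a,b): Var = ab/((a+b)^2(a+b+1))
Var = 0.0083, SD = 0.0913
Approximate 95% CI width = 4 * 0.0913 = 0.365

0.365


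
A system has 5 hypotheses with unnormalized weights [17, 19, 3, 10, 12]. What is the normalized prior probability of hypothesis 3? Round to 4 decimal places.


The normalized prior is the weight divided by the total.
Total weight = 61
P(H3) = 3 / 61 = 0.0492

0.0492


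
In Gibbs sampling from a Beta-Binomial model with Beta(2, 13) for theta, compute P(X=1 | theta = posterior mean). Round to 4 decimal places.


Posterior mean = alpha/(alpha+beta) = 2/15 = 0.1333
P(X=1|theta=mean) = theta = 0.1333

0.1333


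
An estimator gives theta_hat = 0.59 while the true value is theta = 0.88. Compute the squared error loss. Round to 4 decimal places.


The squared error loss is (theta_hat - theta)^2
= (0.59 - 0.88)^2
= (-0.29)^2 = 0.0841

0.0841


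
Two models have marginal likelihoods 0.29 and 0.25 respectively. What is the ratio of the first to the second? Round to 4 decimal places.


Evidence ratio = 0.29 / 0.25
= 1.16

1.16


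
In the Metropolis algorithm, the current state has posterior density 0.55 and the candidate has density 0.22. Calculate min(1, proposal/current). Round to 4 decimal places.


Ratio = 0.22/0.55 = 0.4
Acceptance probability = min(1, 0.4)
= 0.4

0.4


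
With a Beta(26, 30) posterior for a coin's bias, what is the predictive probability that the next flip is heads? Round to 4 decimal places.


The predictive probability equals the posterior mean.
P(next = heads) = alpha / (alpha + beta)
= 26 / 56 = 0.4643

0.4643


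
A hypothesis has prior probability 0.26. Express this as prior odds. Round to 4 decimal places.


Odds = P(H) / P(not H) = 0.26 / 0.74
= 0.3514

0.3514


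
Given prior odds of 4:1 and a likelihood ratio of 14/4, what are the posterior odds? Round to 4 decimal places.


Posterior odds = prior odds * LR
Prior odds = 4/1 = 4.0
LR = 14/4 = 3.5
Posterior odds = 4.0 * 3.5 = 14.0

14.0


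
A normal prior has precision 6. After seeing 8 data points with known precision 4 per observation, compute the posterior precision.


In the conjugate normal model, precisions add:
tau_posterior = tau_prior + n * tau_data
= 6 + 8*4 = 38

38


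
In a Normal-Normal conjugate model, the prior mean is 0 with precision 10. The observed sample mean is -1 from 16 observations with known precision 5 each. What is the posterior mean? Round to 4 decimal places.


Posterior precision = tau0 + n*tau = 10 + 16*5 = 90
Posterior mean = (tau0*mu0 + n*tau*xbar) / posterior_precision
= (10*0 + 16*5*-1) / 90
= -80 / 90 = -0.8889

-0.8889


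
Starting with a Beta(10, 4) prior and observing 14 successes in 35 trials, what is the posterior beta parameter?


Posterior beta = prior beta + failures
Failures = 35 - 14 = 21
beta_post = 4 + 21 = 25

25


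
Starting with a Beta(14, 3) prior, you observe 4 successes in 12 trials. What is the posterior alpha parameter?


For a Beta-Binomial conjugate model:
Posterior alpha = prior alpha + number of successes
= 14 + 4 = 18

18


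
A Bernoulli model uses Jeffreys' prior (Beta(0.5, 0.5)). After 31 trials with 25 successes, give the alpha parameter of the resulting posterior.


Posterior = Beta(prior_alpha + successes, prior_beta + failures)
= Beta(0.5 + 25, 0.5 + 6)
Posterior alpha = 0.5 + k = 0.5 + 25 = 25.5

25.5


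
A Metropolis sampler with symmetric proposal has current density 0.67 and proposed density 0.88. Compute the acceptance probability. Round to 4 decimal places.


For symmetric proposals, acceptance = min(1, pi(x*)/pi(x))
= min(1, 0.88/0.67)
= min(1, 1.3134) = 1.0

1.0


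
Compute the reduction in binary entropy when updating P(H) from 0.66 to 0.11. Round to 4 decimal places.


H_before = -p*log2(p) - (1-p)*log2(1-p) for p=0.66: 0.9248
H_after for p=0.11: 0.4999
Reduction = 0.9248 - 0.4999 = 0.4249

0.4249


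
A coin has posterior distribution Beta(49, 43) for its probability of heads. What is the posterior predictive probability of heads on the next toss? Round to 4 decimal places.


Posterior predictive = E[theta] = alpha/(alpha+beta)
= 49/92
= 0.5326

0.5326


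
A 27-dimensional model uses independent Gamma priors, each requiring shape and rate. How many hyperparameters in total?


Per parameter: 2 (shape and rate).
Total = 27 * 2 = 54

54


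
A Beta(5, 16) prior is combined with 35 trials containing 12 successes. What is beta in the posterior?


In conjugate updating:
beta_posterior = beta_prior + (n - k)
= 16 + (35 - 12)
= 16 + 23 = 39

39


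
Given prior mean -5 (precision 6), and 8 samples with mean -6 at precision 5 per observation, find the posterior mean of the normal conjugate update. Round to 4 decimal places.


The posterior mean is a precision-weighted average of prior and data.
Post. prec. = 6 + 40 = 46
Post. mean = (-30 + -240)/46 = -270/46 = -5.8696

-5.8696


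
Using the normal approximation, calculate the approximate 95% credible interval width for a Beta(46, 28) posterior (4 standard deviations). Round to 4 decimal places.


Var(Beta) = 46*28/(74^2 * 75) = 0.0031
SD = 0.056
Width ~ 4*SD = 0.224

0.224


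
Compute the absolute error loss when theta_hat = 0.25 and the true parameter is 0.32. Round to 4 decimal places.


L = |theta_hat - theta_true|
= |0.25 - 0.32| = 0.07

0.07


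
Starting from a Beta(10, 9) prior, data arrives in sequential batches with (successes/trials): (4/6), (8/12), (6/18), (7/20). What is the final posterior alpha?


In sequential Bayesian updating, we sum all successes.
Total successes = 25
Final alpha = 10 + 25 = 35

35


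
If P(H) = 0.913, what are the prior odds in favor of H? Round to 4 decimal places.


Prior odds = P(H) / (1 - P(H))
= 0.913 / 0.087
= 10.4943

10.4943


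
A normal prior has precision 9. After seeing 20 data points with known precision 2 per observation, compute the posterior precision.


In the conjugate normal model, precisions add:
tau_posterior = tau_prior + n * tau_data
= 9 + 20*2 = 49

49


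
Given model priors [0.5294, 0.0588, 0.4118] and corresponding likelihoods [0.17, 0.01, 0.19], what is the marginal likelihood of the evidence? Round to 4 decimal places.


P(E) = sum_i P(M_i) P(E|M_i)
= 0.09 + 0.0006 + 0.0782
= 0.1688

0.1688


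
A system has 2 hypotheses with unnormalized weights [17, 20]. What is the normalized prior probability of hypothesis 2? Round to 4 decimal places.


The normalized prior is the weight divided by the total.
Total weight = 37
P(H2) = 20 / 37 = 0.5405

0.5405


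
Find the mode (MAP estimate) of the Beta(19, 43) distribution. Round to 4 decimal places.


For Beta(a,b) with a,b > 1:
Mode = (a-1)/(a+b-2) = (19-1)/(62-2)
= 18/60 = 0.3

0.3


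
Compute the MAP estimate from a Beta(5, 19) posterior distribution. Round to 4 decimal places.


MAP = mode of Beta distribution
= (alpha - 1)/(alpha + beta - 2)
= (5-1)/(5+19-2)
= 4/22 = 0.1818

0.1818


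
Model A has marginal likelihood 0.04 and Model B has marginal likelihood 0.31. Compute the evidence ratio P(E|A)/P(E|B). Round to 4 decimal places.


Evidence ratio = P(E|A) / P(E|B)
= 0.04 / 0.31
= 0.129

0.129


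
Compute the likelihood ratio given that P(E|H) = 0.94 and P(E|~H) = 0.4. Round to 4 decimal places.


LR = P(E|H) / P(E|~H)
= 0.94 / 0.4 = 2.35

2.35


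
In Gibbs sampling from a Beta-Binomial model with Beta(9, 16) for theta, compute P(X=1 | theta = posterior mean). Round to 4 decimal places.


Posterior mean = alpha/(alpha+beta) = 9/25 = 0.36
P(X=1|theta=mean) = theta = 0.36

0.36


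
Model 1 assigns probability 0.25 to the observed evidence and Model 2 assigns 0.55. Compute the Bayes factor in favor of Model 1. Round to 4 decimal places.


BF = P(data|M1) / P(data|M2)
= 0.25 / 0.55 = 0.4545

0.4545


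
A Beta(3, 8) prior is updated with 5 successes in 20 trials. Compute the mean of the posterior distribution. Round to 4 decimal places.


After update: Beta(8, 23)
Mean = 8 / (8 + 23) = 8 / 31
= 0.2581

0.2581


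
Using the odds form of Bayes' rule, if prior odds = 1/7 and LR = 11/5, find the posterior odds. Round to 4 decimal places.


Bayes' rule in odds form: posterior odds = prior odds * LR
= (1 * 11) / (7 * 5)
= 11/35 = 0.3143

0.3143


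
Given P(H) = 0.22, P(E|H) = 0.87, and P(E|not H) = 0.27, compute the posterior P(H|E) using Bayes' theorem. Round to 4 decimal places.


By Bayes' theorem: P(H|E) = P(E|H)*P(H) / P(E)
P(E) = P(E|H)*P(H) + P(E|not H)*P(not H)
P(E) = 0.87*0.22 + 0.27*0.78 = 0.402
P(H|E) = 0.87*0.22 / 0.402 = 0.4761

0.4761


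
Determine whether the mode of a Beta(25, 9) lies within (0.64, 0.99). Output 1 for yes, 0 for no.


First find the mode: (a-1)/(a+b-2) = 0.75
Is 0.75 in (0.64, 0.99)? 1

1


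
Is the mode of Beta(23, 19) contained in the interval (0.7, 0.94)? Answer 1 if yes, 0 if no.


Mode = (a-1)/(a+b-2) = 22/40 = 0.55
Interval: (0.7, 0.94)
Contains mode? 0

0


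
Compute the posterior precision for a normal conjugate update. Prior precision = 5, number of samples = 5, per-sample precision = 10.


tau_post = tau_0 + n * tau
= 5 + 5 * 10 = 55

55


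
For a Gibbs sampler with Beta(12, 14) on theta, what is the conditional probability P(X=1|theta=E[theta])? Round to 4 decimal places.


E[theta] = 12/(12+14) = 0.4615
P(X=1|theta) = theta = 0.4615

0.4615


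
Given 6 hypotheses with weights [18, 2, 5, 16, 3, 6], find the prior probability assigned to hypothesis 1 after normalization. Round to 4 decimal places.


To normalize, divide each weight by the sum of all weights.
Sum = 50
Prior(H1) = 18/50 = 0.36

0.36


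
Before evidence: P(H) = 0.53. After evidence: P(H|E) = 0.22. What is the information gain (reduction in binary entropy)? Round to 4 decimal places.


Prior entropy = 0.9974
Posterior entropy = 0.7602
Information gain = 0.9974 - 0.7602 = 0.2372

0.2372


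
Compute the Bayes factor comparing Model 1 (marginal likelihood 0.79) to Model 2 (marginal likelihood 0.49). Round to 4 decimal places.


BF12 = marginal likelihood of M1 / marginal likelihood of M2
= 0.79/0.49
= 1.6122

1.6122


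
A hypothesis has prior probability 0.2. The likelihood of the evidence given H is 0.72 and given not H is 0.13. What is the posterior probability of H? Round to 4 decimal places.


Using Bayes' theorem:
P(E) = 0.2 * 0.72 + 0.8 * 0.13
P(E) = 0.248
P(H|E) = (0.2 * 0.72) / 0.248 = 0.5806

0.5806


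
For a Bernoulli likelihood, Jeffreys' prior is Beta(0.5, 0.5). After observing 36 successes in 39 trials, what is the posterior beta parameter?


Jeffreys' prior for Bernoulli is Beta(0.5, 0.5).
Posterior is Beta(0.5 + k, 0.5 + n - k).
Posterior beta = 0.5 + (n - k) = 0.5 + 3 = 3.5

3.5


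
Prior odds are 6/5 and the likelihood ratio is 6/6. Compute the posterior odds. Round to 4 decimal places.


Posterior odds = prior odds * likelihood ratio
= (6/5) * (6/6)
= 36 / 30
= 1.2

1.2


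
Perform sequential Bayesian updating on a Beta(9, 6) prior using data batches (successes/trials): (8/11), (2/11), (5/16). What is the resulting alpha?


Accumulate successes: 15
Posterior alpha = prior alpha + sum of successes
= 9 + 15 = 24

24


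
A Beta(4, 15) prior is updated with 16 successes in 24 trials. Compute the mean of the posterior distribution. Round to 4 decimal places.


After update: Beta(20, 23)
Mean = 20 / (20 + 23) = 20 / 43
= 0.4651

0.4651


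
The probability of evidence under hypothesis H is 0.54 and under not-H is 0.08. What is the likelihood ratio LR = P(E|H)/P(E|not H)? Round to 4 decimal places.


LR = 0.54 / 0.08
= 6.75

6.75


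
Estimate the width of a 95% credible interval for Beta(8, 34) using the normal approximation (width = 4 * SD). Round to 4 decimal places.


For Beta(a,b): Var = ab/((a+b)^2(a+b+1))
Var = 0.0036, SD = 0.0599
Approximate 95% CI width = 4 * 0.0599 = 0.2395

0.2395


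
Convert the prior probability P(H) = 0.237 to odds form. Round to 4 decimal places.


P(not H) = 1 - 0.237 = 0.763
Odds = 0.237 / 0.763 = 0.3106

0.3106


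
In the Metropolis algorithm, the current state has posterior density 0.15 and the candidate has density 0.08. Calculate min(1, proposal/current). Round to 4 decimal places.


Ratio = 0.08/0.15 = 0.5333
Acceptance probability = min(1, 0.5333)
= 0.5333

0.5333


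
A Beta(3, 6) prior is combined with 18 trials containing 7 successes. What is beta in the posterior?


In conjugate updating:
beta_posterior = beta_prior + (n - k)
= 6 + (18 - 7)
= 6 + 11 = 17

17


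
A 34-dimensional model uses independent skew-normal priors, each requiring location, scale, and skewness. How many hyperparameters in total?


Per parameter: 3 (location, scale, and skewness).
Total = 34 * 3 = 102

102


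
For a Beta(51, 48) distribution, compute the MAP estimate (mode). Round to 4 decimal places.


MAP = mode = (a-1)/(a+b-2)
= (51-1)/(51+48-2)
= 50/97 = 0.5155

0.5155


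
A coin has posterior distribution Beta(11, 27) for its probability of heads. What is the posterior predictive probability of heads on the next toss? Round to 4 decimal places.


Posterior predictive = E[theta] = alpha/(alpha+beta)
= 11/38
= 0.2895

0.2895


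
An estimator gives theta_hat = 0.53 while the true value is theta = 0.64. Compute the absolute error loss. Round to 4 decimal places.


The absolute error loss is |theta_hat - theta|
= |0.53 - 0.64|
= 0.11

0.11


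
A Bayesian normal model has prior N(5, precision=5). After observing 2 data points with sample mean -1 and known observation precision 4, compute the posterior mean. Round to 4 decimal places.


Posterior mean = (prior_precision * prior_mean + n * data_precision * data_mean) / (prior_precision + n * data_precision)
Numerator = 5*5 + 2*4*-1 = 17
Denominator = 5 + 2*4 = 13
Posterior mean = 1.3077

1.3077


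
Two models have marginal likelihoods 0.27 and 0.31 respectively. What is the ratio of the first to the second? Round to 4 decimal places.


Evidence ratio = 0.27 / 0.31
= 0.871

0.871


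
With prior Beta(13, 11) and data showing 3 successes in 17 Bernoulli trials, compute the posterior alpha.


Conjugate update: alpha_posterior = alpha_prior + k
= 13 + 3 = 16

16


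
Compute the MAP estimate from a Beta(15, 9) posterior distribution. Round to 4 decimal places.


MAP = mode of Beta distribution
= (alpha - 1)/(alpha + beta - 2)
= (15-1)/(15+9-2)
= 14/22 = 0.6364

0.6364


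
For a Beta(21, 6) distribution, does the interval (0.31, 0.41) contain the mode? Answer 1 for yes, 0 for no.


Mode of Beta(a,b) = (a-1)/(a+b-2)
= (21-1)/(21+6-2) = 0.8
Check: 0.31 <= 0.8 <= 0.41?
Result: 0

0


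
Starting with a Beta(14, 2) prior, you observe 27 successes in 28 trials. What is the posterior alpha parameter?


For a Beta-Binomial conjugate model:
Posterior alpha = prior alpha + number of successes
= 14 + 27 = 41

41


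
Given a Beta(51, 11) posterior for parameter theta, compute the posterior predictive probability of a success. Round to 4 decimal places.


For a Beta-Bernoulli model, the predictive probability is the mean:
P(success) = 51/(51+11) = 51/62 = 0.8226

0.8226


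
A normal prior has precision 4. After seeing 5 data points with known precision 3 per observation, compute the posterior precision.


In the conjugate normal model, precisions add:
tau_posterior = tau_prior + n * tau_data
= 4 + 5*3 = 19

19


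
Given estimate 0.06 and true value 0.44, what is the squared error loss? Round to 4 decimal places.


Squared error = (estimate - true)^2
Difference = -0.38
Loss = -0.38^2 = 0.1444

0.1444


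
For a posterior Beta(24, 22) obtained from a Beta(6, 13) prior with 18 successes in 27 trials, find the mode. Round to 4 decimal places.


Mode = (alpha - 1) / (alpha + beta - 2)
= 23 / 44
= 0.5227

0.5227


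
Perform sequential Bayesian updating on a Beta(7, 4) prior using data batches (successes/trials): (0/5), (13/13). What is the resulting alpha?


Accumulate successes: 13
Posterior alpha = prior alpha + sum of successes
= 7 + 13 = 20

20


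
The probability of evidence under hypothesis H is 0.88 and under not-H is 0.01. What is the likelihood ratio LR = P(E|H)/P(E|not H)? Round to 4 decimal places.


LR = 0.88 / 0.01
= 88.0

88.0


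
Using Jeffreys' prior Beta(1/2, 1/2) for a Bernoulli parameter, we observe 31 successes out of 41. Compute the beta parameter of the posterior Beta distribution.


Conjugate update: Beta(0.5 + k, 0.5 + n - k).
k = 31, n - k = 10
Posterior beta = 0.5 + (n - k) = 0.5 + 10 = 10.5

10.5


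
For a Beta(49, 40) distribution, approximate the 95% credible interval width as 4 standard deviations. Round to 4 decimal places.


Variance of Beta(a,b) = ab / ((a+b)^2 * (a+b+1))
= 49*40 / ((89)^2 * 90)
= 0.0027
SD = sqrt(0.0027) = 0.0524
Width = 4 * SD = 0.2097

0.2097


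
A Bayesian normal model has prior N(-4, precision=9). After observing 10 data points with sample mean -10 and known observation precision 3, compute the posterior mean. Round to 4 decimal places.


Posterior mean = (prior_precision * prior_mean + n * data_precision * data_mean) / (prior_precision + n * data_precision)
Numerator = 9*-4 + 10*3*-10 = -336
Denominator = 9 + 10*3 = 39
Posterior mean = -8.6154

-8.6154


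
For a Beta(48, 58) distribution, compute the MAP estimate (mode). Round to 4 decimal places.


MAP = mode = (a-1)/(a+b-2)
= (48-1)/(48+58-2)
= 47/104 = 0.4519

0.4519


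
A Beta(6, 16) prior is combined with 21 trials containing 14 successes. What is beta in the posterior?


In conjugate updating:
beta_posterior = beta_prior + (n - k)
= 16 + (21 - 14)
= 16 + 7 = 23

23


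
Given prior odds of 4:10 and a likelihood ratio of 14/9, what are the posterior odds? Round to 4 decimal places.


Posterior odds = prior odds * LR
Prior odds = 4/10 = 0.4
LR = 14/9 = 1.5556
Posterior odds = 0.4 * 1.5556 = 0.6222

0.6222


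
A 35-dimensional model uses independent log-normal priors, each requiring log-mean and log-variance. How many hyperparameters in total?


Per parameter: 2 (log-mean and log-variance).
Total = 35 * 2 = 70

70


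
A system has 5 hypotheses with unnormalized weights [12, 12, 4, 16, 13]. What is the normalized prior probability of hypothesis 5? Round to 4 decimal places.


The normalized prior is the weight divided by the total.
Total weight = 57
P(H5) = 13 / 57 = 0.2281

0.2281


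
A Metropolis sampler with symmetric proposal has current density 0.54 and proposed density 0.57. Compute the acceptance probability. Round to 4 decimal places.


For symmetric proposals, acceptance = min(1, pi(x*)/pi(x))
= min(1, 0.57/0.54)
= min(1, 1.0556) = 1.0

1.0


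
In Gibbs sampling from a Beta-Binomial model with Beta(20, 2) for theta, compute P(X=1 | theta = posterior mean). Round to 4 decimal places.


Posterior mean = alpha/(alpha+beta) = 20/22 = 0.9091
P(X=1|theta=mean) = theta = 0.9091

0.9091


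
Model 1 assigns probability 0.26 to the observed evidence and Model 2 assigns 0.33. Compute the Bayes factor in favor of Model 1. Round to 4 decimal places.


BF = P(data|M1) / P(data|M2)
= 0.26 / 0.33 = 0.7879

0.7879


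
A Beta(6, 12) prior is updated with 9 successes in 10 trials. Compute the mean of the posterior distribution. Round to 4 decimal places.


After update: Beta(15, 13)
Mean = 15 / (15 + 13) = 15 / 28
= 0.5357

0.5357


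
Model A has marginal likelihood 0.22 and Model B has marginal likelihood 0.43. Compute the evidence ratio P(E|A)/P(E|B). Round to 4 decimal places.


Evidence ratio = P(E|A) / P(E|B)
= 0.22 / 0.43
= 0.5116

0.5116


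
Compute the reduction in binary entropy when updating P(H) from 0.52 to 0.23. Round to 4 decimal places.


H_before = -p*log2(p) - (1-p)*log2(1-p) for p=0.52: 0.9988
H_after for p=0.23: 0.778
Reduction = 0.9988 - 0.778 = 0.2208

0.2208


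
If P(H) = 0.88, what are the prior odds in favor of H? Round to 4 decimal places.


Prior odds = P(H) / (1 - P(H))
= 0.88 / 0.12
= 7.3333

7.3333


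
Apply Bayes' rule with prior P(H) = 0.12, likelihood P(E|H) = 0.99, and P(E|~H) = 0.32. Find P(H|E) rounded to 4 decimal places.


Step 1: Compute marginal P(E) = P(E|H)P(H) + P(E|~H)P(~H)
= 0.99*0.12 + 0.32*0.88 = 0.4004
Step 2: P(H|E) = P(E|H)P(H)/P(E) = 0.1188/0.4004
= 0.2967

0.2967


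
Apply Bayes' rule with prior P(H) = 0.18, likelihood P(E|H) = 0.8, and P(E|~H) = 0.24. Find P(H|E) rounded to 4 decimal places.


Step 1: Compute marginal P(E) = P(E|H)P(H) + P(E|~H)P(~H)
= 0.8*0.18 + 0.24*0.82 = 0.3408
Step 2: P(H|E) = P(E|H)P(H)/P(E) = 0.144/0.3408
= 0.4225

0.4225


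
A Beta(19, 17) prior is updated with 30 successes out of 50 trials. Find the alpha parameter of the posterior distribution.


In the Beta-Binomial conjugate update:
alpha_post = alpha_prior + successes
= 19 + 30
= 49

49


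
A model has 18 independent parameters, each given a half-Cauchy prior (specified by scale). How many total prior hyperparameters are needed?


Each half-Cauchy prior needs 1 hyperparameter (scale).
Total = 1 * 18 = 18

18


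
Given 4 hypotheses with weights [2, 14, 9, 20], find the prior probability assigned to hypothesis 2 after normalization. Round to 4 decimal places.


To normalize, divide each weight by the sum of all weights.
Sum = 45
Prior(H2) = 14/45 = 0.3111

0.3111


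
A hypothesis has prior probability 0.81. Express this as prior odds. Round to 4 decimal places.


Odds = P(H) / P(not H) = 0.81 / 0.19
= 4.2632

4.2632


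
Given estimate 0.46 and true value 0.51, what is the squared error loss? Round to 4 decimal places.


Squared error = (estimate - true)^2
Difference = -0.05
Loss = -0.05^2 = 0.0025

0.0025


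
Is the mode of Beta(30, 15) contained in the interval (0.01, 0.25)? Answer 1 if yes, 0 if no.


Mode = (a-1)/(a+b-2) = 29/43 = 0.6744
Interval: (0.01, 0.25)
Contains mode? 0

0


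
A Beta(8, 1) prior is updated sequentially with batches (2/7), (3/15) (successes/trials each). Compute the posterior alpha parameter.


Sequential conjugate updating is equivalent to a single batch update.
Total successes across all batches = 5
alpha_posterior = alpha_prior + total_successes = 8 + 5
= 13

13


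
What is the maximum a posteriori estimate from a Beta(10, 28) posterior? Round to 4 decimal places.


The MAP estimate equals the mode of the distribution.
Mode of Beta(a,b) = (a-1)/(a+b-2)
= 9/36
= 0.25

0.25


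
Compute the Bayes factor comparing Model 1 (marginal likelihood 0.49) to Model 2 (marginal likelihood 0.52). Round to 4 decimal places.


BF12 = marginal likelihood of M1 / marginal likelihood of M2
= 0.49/0.52
= 0.9423

0.9423


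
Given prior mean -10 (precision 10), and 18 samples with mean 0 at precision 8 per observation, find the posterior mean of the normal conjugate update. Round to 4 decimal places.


The posterior mean is a precision-weighted average of prior and data.
Post. prec. = 10 + 144 = 154
Post. mean = (-100 + 0)/154 = -100/154 = -0.6494

-0.6494


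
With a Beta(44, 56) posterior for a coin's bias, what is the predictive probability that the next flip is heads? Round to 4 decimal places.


The predictive probability equals the posterior mean.
P(next = heads) = alpha / (alpha + beta)
= 44 / 100 = 0.44

0.44


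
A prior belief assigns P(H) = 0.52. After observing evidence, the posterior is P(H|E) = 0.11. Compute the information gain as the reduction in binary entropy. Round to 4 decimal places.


H(prior) = -0.52*log2(0.52) - 0.48*log2(0.48)
= 0.9988
H(post) = -0.11*log2(0.11) - 0.89*log2(0.89)
= 0.4999
IG = 0.9988 - 0.4999 = 0.4989

0.4989


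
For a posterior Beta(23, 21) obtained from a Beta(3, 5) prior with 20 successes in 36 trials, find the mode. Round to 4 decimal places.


Mode = (alpha - 1) / (alpha + beta - 2)
= 22 / 42
= 0.5238

0.5238


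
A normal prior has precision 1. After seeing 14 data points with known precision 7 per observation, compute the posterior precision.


In the conjugate normal model, precisions add:
tau_posterior = tau_prior + n * tau_data
= 1 + 14*7 = 99

99


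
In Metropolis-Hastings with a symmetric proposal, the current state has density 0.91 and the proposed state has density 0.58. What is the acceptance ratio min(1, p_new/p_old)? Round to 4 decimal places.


Ratio = p_new / p_old = 0.58 / 0.91 = 0.6374
Acceptance = min(1, 0.6374) = 0.6374

0.6374


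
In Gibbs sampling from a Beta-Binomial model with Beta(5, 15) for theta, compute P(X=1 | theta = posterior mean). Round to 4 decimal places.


Posterior mean = alpha/(alpha+beta) = 5/20 = 0.25
P(X=1|theta=mean) = theta = 0.25

0.25


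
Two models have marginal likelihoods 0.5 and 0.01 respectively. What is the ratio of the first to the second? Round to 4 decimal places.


Evidence ratio = 0.5 / 0.01
= 50.0

50.0


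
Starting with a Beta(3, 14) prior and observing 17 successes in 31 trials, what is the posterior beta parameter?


Posterior beta = prior beta + failures
Failures = 31 - 17 = 14
beta_post = 14 + 14 = 28

28


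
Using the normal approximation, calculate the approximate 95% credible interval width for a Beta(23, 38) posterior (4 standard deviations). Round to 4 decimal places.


Var(Beta) = 23*38/(61^2 * 62) = 0.0038
SD = 0.0616
Width ~ 4*SD = 0.2462

0.2462


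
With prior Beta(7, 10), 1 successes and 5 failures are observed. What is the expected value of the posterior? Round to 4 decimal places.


Posterior = Beta(8, 15)
E[theta] = alpha/(alpha+beta)
= 8/23 = 0.3478

0.3478


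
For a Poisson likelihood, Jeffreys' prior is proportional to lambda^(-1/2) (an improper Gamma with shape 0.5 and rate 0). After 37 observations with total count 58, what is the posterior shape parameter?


Jeffreys' prior for Poisson is proportional to lambda^(-1/2).
Posterior is Gamma(0.5 + S, 0 + n) = Gamma(0.5 + 58, 37).
Posterior shape = 0.5 + S = 0.5 + 58 = 58.5

58.5


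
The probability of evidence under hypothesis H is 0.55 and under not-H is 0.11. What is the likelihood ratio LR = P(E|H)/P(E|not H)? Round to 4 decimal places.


LR = 0.55 / 0.11
= 5.0

5.0


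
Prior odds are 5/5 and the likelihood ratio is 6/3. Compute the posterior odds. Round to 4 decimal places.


Posterior odds = prior odds * likelihood ratio
= (5/5) * (6/3)
= 30 / 15
= 2.0

2.0


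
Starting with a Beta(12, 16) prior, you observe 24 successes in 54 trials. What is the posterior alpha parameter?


For a Beta-Binomial conjugate model:
Posterior alpha = prior alpha + number of successes
= 12 + 24 = 36

36


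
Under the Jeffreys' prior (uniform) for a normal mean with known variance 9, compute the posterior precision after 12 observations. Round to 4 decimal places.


Prior precision = 0 (flat prior).
Post. prec. = 0 + n/var = 12/9 = 1.3333

1.3333


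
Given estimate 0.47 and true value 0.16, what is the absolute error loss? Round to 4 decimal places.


Absolute error = |estimate - true|
= |0.31| = 0.31

0.31


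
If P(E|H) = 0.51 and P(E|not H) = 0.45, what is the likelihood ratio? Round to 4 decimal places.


Likelihood ratio = P(E|H) / P(E|not H)
= 0.51 / 0.45
= 1.1333

1.1333


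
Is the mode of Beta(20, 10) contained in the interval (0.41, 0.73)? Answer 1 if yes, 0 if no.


Mode = (a-1)/(a+b-2) = 19/28 = 0.6786
Interval: (0.41, 0.73)
Contains mode? 1

1


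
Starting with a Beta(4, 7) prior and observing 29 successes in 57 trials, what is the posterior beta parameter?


Posterior beta = prior beta + failures
Failures = 57 - 29 = 28
beta_post = 7 + 28 = 35

35


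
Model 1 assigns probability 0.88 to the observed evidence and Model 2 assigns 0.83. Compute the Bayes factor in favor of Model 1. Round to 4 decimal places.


BF = P(data|M1) / P(data|M2)
= 0.88 / 0.83 = 1.0602

1.0602


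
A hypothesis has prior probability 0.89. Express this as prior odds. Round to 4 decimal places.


Odds = P(H) / P(not H) = 0.89 / 0.11
= 8.0909

8.0909


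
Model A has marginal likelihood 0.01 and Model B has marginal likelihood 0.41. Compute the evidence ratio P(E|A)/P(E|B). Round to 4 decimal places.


Evidence ratio = P(E|A) / P(E|B)
= 0.01 / 0.41
= 0.0244

0.0244


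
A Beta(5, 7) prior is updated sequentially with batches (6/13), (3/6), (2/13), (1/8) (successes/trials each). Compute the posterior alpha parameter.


Sequential conjugate updating is equivalent to a single batch update.
Total successes across all batches = 12
alpha_posterior = alpha_prior + total_successes = 5 + 12
= 17

17


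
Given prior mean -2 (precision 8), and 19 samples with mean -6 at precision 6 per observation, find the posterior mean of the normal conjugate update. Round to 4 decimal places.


The posterior mean is a precision-weighted average of prior and data.
Post. prec. = 8 + 114 = 122
Post. mean = (-16 + -684)/122 = -700/122 = -5.7377

-5.7377


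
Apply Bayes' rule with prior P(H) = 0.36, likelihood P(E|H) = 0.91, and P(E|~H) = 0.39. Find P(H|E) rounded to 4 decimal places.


Step 1: Compute marginal P(E) = P(E|H)P(H) + P(E|~H)P(~H)
= 0.91*0.36 + 0.39*0.64 = 0.5772
Step 2: P(H|E) = P(E|H)P(H)/P(E) = 0.3276/0.5772
= 0.5676

0.5676


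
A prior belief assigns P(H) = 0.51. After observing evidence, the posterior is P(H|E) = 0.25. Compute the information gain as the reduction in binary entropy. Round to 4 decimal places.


H(prior) = -0.51*log2(0.51) - 0.49*log2(0.49)
= 0.9997
H(post) = -0.25*log2(0.25) - 0.75*log2(0.75)
= 0.8113
IG = 0.9997 - 0.8113 = 0.1884

0.1884


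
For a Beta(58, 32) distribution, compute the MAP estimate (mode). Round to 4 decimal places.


MAP = mode = (a-1)/(a+b-2)
= (58-1)/(58+32-2)
= 57/88 = 0.6477

0.6477


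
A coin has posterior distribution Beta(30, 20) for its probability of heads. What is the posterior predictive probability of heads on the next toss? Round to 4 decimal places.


Posterior predictive = E[theta] = alpha/(alpha+beta)
= 30/50
= 0.6

0.6


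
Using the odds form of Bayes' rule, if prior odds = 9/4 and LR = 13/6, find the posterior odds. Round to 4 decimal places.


Bayes' rule in odds form: posterior odds = prior odds * LR
= (9 * 13) / (4 * 6)
= 117/24 = 4.875

4.875


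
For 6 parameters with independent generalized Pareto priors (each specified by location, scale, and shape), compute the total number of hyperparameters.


A generalized Pareto prior has 3 hyperparameters per parameter.
Total = 6 * 3 = 18

18


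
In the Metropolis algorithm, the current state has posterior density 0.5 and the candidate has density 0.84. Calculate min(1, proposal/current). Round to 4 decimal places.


Ratio = 0.84/0.5 = 1.68
Acceptance probability = min(1, 1.68)
= 1.0

1.0


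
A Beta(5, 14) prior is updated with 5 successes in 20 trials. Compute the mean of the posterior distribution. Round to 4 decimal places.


After update: Beta(10, 29)
Mean = 10 / (10 + 29) = 10 / 39
= 0.2564

0.2564


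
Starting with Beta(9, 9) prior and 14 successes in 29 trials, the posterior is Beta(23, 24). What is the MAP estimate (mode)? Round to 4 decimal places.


The mode of Beta(a, b) when a > 1 and b > 1 is (a-1)/(a+b-2)
= (23 - 1) / (23 + 24 - 2)
= 22 / 45
= 0.4889

0.4889


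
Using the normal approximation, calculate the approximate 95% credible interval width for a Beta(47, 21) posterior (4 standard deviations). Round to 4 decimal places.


Var(Beta) = 47*21/(68^2 * 69) = 0.0031
SD = 0.0556
Width ~ 4*SD = 0.2225

0.2225


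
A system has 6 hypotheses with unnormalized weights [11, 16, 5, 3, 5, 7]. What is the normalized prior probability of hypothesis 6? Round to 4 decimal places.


The normalized prior is the weight divided by the total.
Total weight = 47
P(H6) = 7 / 47 = 0.1489

0.1489


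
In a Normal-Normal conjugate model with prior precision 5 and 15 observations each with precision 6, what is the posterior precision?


Posterior precision = prior precision + n * observation precision
= 5 + 15 * 6
= 5 + 90 = 95

95


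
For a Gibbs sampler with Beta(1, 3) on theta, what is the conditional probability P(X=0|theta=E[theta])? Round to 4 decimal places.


E[theta] = 1/(1+3) = 0.25
P(X=0|theta) = 1 - theta = 0.75

0.75


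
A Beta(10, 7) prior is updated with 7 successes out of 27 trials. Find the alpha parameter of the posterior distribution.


In the Beta-Binomial conjugate update:
alpha_post = alpha_prior + successes
= 10 + 7
= 17

17


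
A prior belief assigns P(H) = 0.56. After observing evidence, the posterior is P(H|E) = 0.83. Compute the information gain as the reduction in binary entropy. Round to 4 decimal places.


H(prior) = -0.56*log2(0.56) - 0.44*log2(0.44)
= 0.9896
H(post) = -0.83*log2(0.83) - 0.17*log2(0.17)
= 0.6577
IG = 0.9896 - 0.6577 = 0.3319

0.3319


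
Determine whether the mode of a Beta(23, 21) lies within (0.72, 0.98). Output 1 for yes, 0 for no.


First find the mode: (a-1)/(a+b-2) = 0.5238
Is 0.5238 in (0.72, 0.98)? 0

0


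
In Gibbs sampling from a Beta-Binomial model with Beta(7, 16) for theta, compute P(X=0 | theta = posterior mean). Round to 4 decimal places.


Posterior mean = alpha/(alpha+beta) = 7/23 = 0.3043
P(X=0|theta=mean) = 1 - theta = 0.6957

0.6957


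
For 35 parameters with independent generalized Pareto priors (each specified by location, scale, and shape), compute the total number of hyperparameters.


A generalized Pareto prior has 3 hyperparameters per parameter.
Total = 35 * 3 = 105

105


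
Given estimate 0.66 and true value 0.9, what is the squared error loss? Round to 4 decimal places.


Squared error = (estimate - true)^2
Difference = -0.24
Loss = -0.24^2 = 0.0576

0.0576


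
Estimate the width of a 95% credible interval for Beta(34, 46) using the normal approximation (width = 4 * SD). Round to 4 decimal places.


For Beta(a,b): Var = ab/((a+b)^2(a+b+1))
Var = 0.003, SD = 0.0549
Approximate 95% CI width = 4 * 0.0549 = 0.2197

0.2197


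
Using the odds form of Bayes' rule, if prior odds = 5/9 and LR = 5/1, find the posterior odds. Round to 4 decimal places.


Bayes' rule in odds form: posterior odds = prior odds * LR
= (5 * 5) / (9 * 1)
= 25/9 = 2.7778

2.7778


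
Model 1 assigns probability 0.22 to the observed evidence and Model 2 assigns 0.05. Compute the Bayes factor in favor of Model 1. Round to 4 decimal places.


BF = P(data|M1) / P(data|M2)
= 0.22 / 0.05 = 4.4

4.4


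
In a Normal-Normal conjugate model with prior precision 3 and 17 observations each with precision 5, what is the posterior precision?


Posterior precision = prior precision + n * observation precision
= 3 + 17 * 5
= 3 + 85 = 88

88


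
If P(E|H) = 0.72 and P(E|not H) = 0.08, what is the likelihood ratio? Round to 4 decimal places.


Likelihood ratio = P(E|H) / P(E|not H)
= 0.72 / 0.08
= 9.0

9.0


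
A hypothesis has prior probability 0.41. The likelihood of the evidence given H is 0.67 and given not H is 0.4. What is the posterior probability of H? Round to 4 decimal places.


Using Bayes' theorem:
P(E) = 0.41 * 0.67 + 0.59 * 0.4
P(E) = 0.5107
P(H|E) = (0.41 * 0.67) / 0.5107 = 0.5379

0.5379


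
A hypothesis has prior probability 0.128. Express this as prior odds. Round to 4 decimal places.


Odds = P(H) / P(not H) = 0.128 / 0.872
= 0.1468

0.1468


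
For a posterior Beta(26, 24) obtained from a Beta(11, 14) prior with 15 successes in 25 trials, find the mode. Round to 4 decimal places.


Mode = (alpha - 1) / (alpha + beta - 2)
= 25 / 48
= 0.5208

0.5208


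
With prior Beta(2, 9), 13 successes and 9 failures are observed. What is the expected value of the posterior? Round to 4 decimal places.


Posterior = Beta(15, 18)
E[theta] = alpha/(alpha+beta)
= 15/33 = 0.4545

0.4545


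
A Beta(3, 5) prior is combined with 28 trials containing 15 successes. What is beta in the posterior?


In conjugate updating:
beta_posterior = beta_prior + (n - k)
= 5 + (28 - 15)
= 5 + 13 = 18

18


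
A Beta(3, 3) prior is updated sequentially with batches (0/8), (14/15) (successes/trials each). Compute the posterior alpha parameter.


Sequential conjugate updating is equivalent to a single batch update.
Total successes across all batches = 14
alpha_posterior = alpha_prior + total_successes = 3 + 14
= 17

17


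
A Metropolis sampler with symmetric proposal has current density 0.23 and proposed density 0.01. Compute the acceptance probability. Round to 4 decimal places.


For symmetric proposals, acceptance = min(1, pi(x*)/pi(x))
= min(1, 0.01/0.23)
= min(1, 0.0435) = 0.0435

0.0435


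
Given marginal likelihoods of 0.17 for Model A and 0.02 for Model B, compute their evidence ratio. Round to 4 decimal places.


Ratio = ML(A) / ML(B) = 0.17/0.02
= 8.5

8.5


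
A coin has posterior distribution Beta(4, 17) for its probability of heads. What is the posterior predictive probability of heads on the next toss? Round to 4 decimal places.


Posterior predictive = E[theta] = alpha/(alpha+beta)
= 4/21
= 0.1905

0.1905


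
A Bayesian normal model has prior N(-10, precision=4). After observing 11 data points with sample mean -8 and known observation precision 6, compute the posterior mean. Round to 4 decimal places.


Posterior mean = (prior_precision * prior_mean + n * data_precision * data_mean) / (prior_precision + n * data_precision)
Numerator = 4*-10 + 11*6*-8 = -568
Denominator = 4 + 11*6 = 70
Posterior mean = -8.1143

-8.1143


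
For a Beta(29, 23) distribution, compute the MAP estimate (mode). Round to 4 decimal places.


MAP = mode = (a-1)/(a+b-2)
= (29-1)/(29+23-2)
= 28/50 = 0.56

0.56


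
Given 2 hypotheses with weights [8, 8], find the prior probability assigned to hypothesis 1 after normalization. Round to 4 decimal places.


To normalize, divide each weight by the sum of all weights.
Sum = 16
Prior(H1) = 8/16 = 0.5

0.5


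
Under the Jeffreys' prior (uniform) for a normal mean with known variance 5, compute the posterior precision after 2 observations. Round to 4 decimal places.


Prior precision = 0 (flat prior).
Post. prec. = 0 + n/var = 2/5 = 0.4

0.4


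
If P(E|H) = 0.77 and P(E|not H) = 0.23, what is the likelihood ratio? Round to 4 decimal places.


Likelihood ratio = P(E|H) / P(E|not H)
= 0.77 / 0.23
= 3.3478

3.3478


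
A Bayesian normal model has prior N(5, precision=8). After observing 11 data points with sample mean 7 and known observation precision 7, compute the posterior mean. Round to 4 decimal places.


Posterior mean = (prior_precision * prior_mean + n * data_precision * data_mean) / (prior_precision + n * data_precision)
Numerator = 8*5 + 11*7*7 = 579
Denominator = 8 + 11*7 = 85
Posterior mean = 6.8118

6.8118


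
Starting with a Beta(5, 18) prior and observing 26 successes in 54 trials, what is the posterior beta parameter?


Posterior beta = prior beta + failures
Failures = 54 - 26 = 28
beta_post = 18 + 28 = 46

46


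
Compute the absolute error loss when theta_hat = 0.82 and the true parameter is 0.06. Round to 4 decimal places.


L = |theta_hat - theta_true|
= |0.82 - 0.06| = 0.76

0.76
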